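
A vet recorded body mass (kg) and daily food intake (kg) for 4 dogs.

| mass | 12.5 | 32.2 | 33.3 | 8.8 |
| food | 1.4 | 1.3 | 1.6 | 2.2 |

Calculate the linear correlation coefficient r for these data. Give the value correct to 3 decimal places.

n = 4, Σx = 86.8, Σy = 6.5, Σx² = 2379.42, Σy² = 11.05, Σxy = 132
nΣxy − ΣxΣy = 528 − 564.2 = -36.2
nΣx² − (Σx)² = 9517.68 − 7534.24 = 1983.44; nΣy² − (Σy)² = 44.2 − 42.25 = 1.95
r = -36.2 / √(1983.44 × 1.95) = -36.2 / 62.1909 ≈ -0.582

-0.582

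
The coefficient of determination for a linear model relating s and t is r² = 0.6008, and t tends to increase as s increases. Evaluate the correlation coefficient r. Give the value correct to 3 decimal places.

|r| = √0.6008 = 0.775
The association is positive, so r = 0.775.

0.775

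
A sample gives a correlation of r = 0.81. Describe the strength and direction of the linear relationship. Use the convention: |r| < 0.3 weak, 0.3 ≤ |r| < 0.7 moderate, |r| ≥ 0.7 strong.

strong positive

r = 0.81 > 0 so the relationship is positive.
|r| = 0.81, which falls in the strong range.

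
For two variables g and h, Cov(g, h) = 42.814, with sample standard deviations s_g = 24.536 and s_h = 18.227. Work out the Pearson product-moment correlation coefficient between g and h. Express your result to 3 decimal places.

r = Cov(g,h) / (s_g · s_h) = 42.814 / (24.536 × 18.227)
  = 42.814 / 447.2177 ≈ 0.096

0.096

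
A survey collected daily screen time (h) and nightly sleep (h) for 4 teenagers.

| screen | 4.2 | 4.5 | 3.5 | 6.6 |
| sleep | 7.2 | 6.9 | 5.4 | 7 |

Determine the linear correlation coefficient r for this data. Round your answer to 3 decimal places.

n = 4, Σx = 18.8, Σy = 26.5, Σx² = 93.7, Σy² = 177.61, Σxy = 126.39
nΣxy − ΣxΣy = 505.56 − 498.2 = 7.36
nΣx² − (Σx)² = 374.8 − 353.44 = 21.36; nΣy² − (Σy)² = 710.44 − 702.25 = 8.19
r = 7.36 / √(21.36 × 8.19) = 7.36 / 13.2264 ≈ 0.556

0.556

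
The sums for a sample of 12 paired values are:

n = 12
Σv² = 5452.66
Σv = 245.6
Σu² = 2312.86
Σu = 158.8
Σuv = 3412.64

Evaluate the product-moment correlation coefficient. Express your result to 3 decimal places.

0.542

r = (nΣuv − ΣuΣv) / √[(nΣu² − (Σu)²)(nΣv² − (Σv)²)]
Numerator: 12×3412.64 − 158.8×245.6 = 1950.4
Denominator: √[(27754.32 − 25217.44)(65431.92 − 60319.36)] = √[2536.88 × 5112.56] = 3601.3818
r = 1950.4 / 3601.3818 ≈ 0.542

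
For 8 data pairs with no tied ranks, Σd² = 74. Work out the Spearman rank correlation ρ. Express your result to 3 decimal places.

0.119

ρ = 1 − 6Σd² / [n(n²−1)] = 1 − 6×74 / (8×63)
  = 1 − 444/504 = 1 − 0.8810 ≈ 0.119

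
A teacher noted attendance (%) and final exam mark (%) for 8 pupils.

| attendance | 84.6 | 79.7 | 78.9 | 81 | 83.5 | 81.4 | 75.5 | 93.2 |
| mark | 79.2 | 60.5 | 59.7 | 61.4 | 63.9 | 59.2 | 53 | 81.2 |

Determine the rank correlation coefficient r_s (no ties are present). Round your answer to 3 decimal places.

Rank attendance: 7, 3, 2, 4, 6, 5, 1, 8
Rank mark: 7, 4, 3, 5, 6, 2, 1, 8
d = rank(attendance) − rank(mark): 0, -1, -1, -1, 0, 3, 0, 0; Σd² = 12
ρ = 1 − 6Σd² / [n(n²−1)] = 1 − 6×12 / (8×63) = 1 − 72/504 ≈ 0.857

0.857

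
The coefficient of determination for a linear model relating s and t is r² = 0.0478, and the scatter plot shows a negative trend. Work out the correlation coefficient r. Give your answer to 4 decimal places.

|r| = √0.0478 = 0.2186
The association is negative, so r = −0.2186.

-0.2186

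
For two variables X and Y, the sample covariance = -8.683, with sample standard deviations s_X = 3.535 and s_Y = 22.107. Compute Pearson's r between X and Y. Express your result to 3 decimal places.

r = Cov(X,Y) / (s_X · s_Y) = -8.683 / (3.535 × 22.107)
  = -8.683 / 78.1482 ≈ -0.111

-0.111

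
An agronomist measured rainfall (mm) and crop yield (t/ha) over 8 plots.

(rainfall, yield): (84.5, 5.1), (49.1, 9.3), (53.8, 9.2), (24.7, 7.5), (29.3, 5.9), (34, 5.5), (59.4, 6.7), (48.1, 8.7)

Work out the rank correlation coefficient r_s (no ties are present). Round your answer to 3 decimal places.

Rank rainfall: 8, 5, 6, 1, 2, 3, 7, 4
Rank yield: 1, 8, 7, 5, 3, 2, 4, 6
d = rank(rainfall) − rank(yield): 7, -3, -1, -4, -1, 1, 3, -2; Σd² = 90
ρ = 1 − 6Σd² / [n(n²−1)] = 1 − 6×90 / (8×63) = 1 − 540/504 ≈ -0.071

-0.071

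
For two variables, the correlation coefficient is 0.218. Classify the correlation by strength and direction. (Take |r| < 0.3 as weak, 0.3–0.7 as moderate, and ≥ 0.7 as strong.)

r = 0.218 > 0 so the relationship is positive.
|r| = 0.218, which falls in the weak range.

weak positive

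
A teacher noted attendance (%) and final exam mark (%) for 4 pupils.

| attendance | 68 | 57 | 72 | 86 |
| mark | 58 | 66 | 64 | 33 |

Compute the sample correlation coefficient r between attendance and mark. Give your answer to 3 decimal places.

n = 4, Σx = 283, Σy = 221, Σx² = 20453, Σy² = 12905, Σxy = 15152
nΣxy − ΣxΣy = 60608 − 62543 = -1935
nΣx² − (Σx)² = 81812 − 80089 = 1723; nΣy² − (Σy)² = 51620 − 48841 = 2779
r = -1935 / √(1723 × 2779) = -1935 / 2188.1995 ≈ -0.884

-0.884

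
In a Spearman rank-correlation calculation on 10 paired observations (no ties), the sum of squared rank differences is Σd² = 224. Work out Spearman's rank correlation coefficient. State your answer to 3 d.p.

-0.358

ρ = 1 − 6Σd² / [n(n²−1)] = 1 − 6×224 / (10×99)
  = 1 − 1344/990 = 1 − 1.3576 ≈ -0.358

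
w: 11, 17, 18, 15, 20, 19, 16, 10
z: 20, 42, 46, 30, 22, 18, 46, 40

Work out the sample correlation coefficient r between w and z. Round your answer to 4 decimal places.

-0.0929

n = 8, Σw = 126, Σz = 264, Σw² = 2076, Σz² = 9704, Σwz = 4130
nΣwz − ΣwΣz = 33040 − 33264 = -224
nΣw² − (Σw)² = 16608 − 15876 = 732; nΣz² − (Σz)² = 77632 − 69696 = 7936
r = -224 / √(732 × 7936) = -224 / 2410.2182 ≈ -0.0929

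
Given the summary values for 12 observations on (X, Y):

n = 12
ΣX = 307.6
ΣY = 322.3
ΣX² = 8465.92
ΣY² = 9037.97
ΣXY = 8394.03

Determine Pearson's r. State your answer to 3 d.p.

r = (nΣXY − ΣXΣY) / √[(nΣX² − (ΣX)²)(nΣY² − (ΣY)²)]
Numerator: 12×8394.03 − 307.6×322.3 = 1588.88
Denominator: √[(101591.04 − 94617.76)(108455.64 − 103877.29)] = √[6973.28 × 4578.35] = 5650.3200
r = 1588.88 / 5650.3200 ≈ 0.281

0.281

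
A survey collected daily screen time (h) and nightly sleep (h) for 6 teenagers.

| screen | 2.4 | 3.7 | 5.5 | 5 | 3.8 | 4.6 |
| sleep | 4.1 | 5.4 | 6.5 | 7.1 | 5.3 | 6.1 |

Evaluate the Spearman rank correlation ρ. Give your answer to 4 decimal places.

0.8857

Rank screen: 1, 2, 6, 5, 3, 4
Rank sleep: 1, 3, 5, 6, 2, 4
d = rank(screen) − rank(sleep): 0, -1, 1, -1, 1, 0; Σd² = 4
ρ = 1 − 6Σd² / [n(n²−1)] = 1 − 6×4 / (6×35) = 1 − 24/210 ≈ 0.8857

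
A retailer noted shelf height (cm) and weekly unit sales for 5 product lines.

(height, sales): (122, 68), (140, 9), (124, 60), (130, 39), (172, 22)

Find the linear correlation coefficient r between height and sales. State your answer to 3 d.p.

-0.686

n = 5, Σx = 688, Σy = 198, Σx² = 96344, Σy² = 10310, Σxy = 25850
nΣxy − ΣxΣy = 129250 − 136224 = -6974
nΣx² − (Σx)² = 481720 − 473344 = 8376; nΣy² − (Σy)² = 51550 − 39204 = 12346
r = -6974 / √(8376 × 12346) = -6974 / 10169.0755 ≈ -0.686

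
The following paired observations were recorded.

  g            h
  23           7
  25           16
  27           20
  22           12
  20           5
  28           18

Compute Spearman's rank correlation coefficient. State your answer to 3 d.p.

0.886

Rank g: 3, 4, 5, 2, 1, 6
Rank h: 2, 4, 6, 3, 1, 5
d = rank(g) − rank(h): 1, 0, -1, -1, 0, 1; Σd² = 4
ρ = 1 − 6Σd² / [n(n²−1)] = 1 − 6×4 / (6×35) = 1 − 24/210 ≈ 0.886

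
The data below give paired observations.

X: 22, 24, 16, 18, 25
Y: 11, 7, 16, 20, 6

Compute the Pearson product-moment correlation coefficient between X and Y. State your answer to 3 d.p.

-0.910

n = 5, ΣX = 105, ΣY = 60, ΣX² = 2265, ΣY² = 862, ΣXY = 1176
nΣXY − ΣXΣY = 5880 − 6300 = -420
nΣX² − (ΣX)² = 11325 − 11025 = 300; nΣY² − (ΣY)² = 4310 − 3600 = 710
r = -420 / √(300 × 710) = -420 / 461.5192 ≈ -0.910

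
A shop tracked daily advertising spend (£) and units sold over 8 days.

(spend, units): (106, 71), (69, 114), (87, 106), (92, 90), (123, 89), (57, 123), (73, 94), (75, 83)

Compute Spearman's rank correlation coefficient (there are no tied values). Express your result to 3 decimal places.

Rank spend: 7, 2, 5, 6, 8, 1, 3, 4
Rank units: 1, 7, 6, 4, 3, 8, 5, 2
d = rank(spend) − rank(units): 6, -5, -1, 2, 5, -7, -2, 2; Σd² = 148
ρ = 1 − 6Σd² / [n(n²−1)] = 1 − 6×148 / (8×63) = 1 − 888/504 ≈ -0.762

-0.762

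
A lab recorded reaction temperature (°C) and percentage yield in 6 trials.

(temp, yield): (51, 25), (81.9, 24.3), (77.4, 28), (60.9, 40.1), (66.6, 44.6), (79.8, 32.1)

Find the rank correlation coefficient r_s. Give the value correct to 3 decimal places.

Rank temp: 1, 6, 4, 2, 3, 5
Rank yield: 2, 1, 3, 5, 6, 4
d = rank(temp) − rank(yield): -1, 5, 1, -3, -3, 1; Σd² = 46
ρ = 1 − 6Σd² / [n(n²−1)] = 1 − 6×46 / (6×35) = 1 − 276/210 ≈ -0.314

-0.314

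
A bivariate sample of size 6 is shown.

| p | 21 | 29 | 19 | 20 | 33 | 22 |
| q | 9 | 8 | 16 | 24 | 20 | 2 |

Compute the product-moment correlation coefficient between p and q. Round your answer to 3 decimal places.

n = 6, Σp = 144, Σq = 79, Σp² = 3616, Σq² = 1381, Σpq = 1909
nΣpq − ΣpΣq = 11454 − 11376 = 78
nΣp² − (Σp)² = 21696 − 20736 = 960; nΣq² − (Σq)² = 8286 − 6241 = 2045
r = 78 / √(960 × 2045) = 78 / 1401.1424 ≈ 0.056

0.056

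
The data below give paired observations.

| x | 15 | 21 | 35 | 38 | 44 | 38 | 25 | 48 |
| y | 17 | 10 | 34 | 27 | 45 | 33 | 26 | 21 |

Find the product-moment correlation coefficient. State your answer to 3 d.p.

n = 8, Σx = 264, Σy = 213, Σx² = 9644, Σy² = 6505, Σxy = 7573
nΣxy − ΣxΣy = 60584 − 56232 = 4352
nΣx² − (Σx)² = 77152 − 69696 = 7456; nΣy² − (Σy)² = 52040 − 45369 = 6671
r = 4352 / √(7456 × 6671) = 4352 / 7052.5865 ≈ 0.617

0.617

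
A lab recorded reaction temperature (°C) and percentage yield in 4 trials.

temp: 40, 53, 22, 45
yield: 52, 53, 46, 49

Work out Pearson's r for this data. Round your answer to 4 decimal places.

n = 4, Σx = 160, Σy = 200, Σx² = 6918, Σy² = 10030, Σxy = 8106
nΣxy − ΣxΣy = 32424 − 32000 = 424
nΣx² − (Σx)² = 27672 − 25600 = 2072; nΣy² − (Σy)² = 40120 − 40000 = 120
r = 424 / √(2072 × 120) = 424 / 498.6381 ≈ 0.8503

0.8503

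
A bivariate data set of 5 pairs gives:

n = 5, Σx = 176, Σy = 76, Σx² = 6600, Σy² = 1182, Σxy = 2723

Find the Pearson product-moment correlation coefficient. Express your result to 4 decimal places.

0.4589

r = (nΣxy − ΣxΣy) / √[(nΣx² − (Σx)²)(nΣy² − (Σy)²)]
Numerator: 5×2723 − 176×76 = 239
Denominator: √[(33000 − 30976)(5910 − 5776)] = √[2024 × 134] = 520.7840
r = 239 / 520.7840 ≈ 0.4589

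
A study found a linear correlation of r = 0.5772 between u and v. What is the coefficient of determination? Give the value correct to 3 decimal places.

0.333

r² = (0.5772)² = 0.333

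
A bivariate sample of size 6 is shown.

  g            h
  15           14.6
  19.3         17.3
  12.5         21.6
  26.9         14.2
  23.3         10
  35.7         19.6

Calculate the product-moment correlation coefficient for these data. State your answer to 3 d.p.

n = 6, Σg = 132.7, Σh = 97.3, Σg² = 3294.73, Σh² = 1664.81, Σgh = 2137.59
nΣgh − ΣgΣh = 12825.54 − 12911.71 = -86.17
nΣg² − (Σg)² = 19768.38 − 17609.29 = 2159.09; nΣh² − (Σh)² = 9988.86 − 9467.29 = 521.57
r = -86.17 / √(2159.09 × 521.57) = -86.17 / 1061.1864 ≈ -0.081

-0.081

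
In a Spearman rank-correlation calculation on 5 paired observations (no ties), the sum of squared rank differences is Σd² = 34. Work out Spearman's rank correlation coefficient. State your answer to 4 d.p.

-0.7000

ρ = 1 − 6Σd² / [n(n²−1)] = 1 − 6×34 / (5×24)
  = 1 − 204/120 = 1 − 1.70000 ≈ -0.7000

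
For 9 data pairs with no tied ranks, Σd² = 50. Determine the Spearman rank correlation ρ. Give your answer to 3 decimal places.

0.583

ρ = 1 − 6Σd² / [n(n²−1)] = 1 − 6×50 / (9×80)
  = 1 − 300/720 = 1 − 0.4167 ≈ 0.583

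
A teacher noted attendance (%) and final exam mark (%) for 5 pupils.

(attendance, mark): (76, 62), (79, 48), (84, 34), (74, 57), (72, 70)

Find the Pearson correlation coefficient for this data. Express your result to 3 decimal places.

n = 5, Σx = 385, Σy = 271, Σx² = 29733, Σy² = 15453, Σxy = 20618
nΣxy − ΣxΣy = 103090 − 104335 = -1245
nΣx² − (Σx)² = 148665 − 148225 = 440; nΣy² − (Σy)² = 77265 − 73441 = 3824
r = -1245 / √(440 × 3824) = -1245 / 1297.1353 ≈ -0.960

-0.960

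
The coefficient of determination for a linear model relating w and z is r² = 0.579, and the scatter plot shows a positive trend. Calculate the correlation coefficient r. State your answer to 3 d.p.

|r| = √0.579 = 0.761
The association is positive, so r = 0.761.

0.761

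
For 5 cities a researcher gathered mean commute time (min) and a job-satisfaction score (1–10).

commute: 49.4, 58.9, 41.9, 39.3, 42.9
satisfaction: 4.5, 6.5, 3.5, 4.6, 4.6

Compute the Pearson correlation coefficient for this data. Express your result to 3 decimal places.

0.827

n = 5, Σx = 232.4, Σy = 23.7, Σx² = 11050.08, Σy² = 117.07, Σxy = 1129.92
nΣxy − ΣxΣy = 5649.6 − 5507.88 = 141.72
nΣx² − (Σx)² = 55250.4 − 54009.76 = 1240.64; nΣy² − (Σy)² = 585.35 − 561.69 = 23.66
r = 141.72 / √(1240.64 × 23.66) = 141.72 / 171.3288 ≈ 0.827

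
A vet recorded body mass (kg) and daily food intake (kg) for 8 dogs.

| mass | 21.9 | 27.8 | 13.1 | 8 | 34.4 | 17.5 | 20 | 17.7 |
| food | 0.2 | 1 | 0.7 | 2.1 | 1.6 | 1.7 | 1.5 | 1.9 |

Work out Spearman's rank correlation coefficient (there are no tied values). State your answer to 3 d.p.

-0.405

Rank mass: 6, 7, 2, 1, 8, 3, 5, 4
Rank food: 1, 3, 2, 8, 5, 6, 4, 7
d = rank(mass) − rank(food): 5, 4, 0, -7, 3, -3, 1, -3; Σd² = 118
ρ = 1 − 6Σd² / [n(n²−1)] = 1 − 6×118 / (8×63) = 1 − 708/504 ≈ -0.405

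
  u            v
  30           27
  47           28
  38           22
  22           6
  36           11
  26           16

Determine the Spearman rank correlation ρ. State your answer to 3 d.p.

Rank u: 3, 6, 5, 1, 4, 2
Rank v: 5, 6, 4, 1, 2, 3
d = rank(u) − rank(v): -2, 0, 1, 0, 2, -1; Σd² = 10
ρ = 1 − 6Σd² / [n(n²−1)] = 1 − 6×10 / (6×35) = 1 − 60/210 ≈ 0.714

0.714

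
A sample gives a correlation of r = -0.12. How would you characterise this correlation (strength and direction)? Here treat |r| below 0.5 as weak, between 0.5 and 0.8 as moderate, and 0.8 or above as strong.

r = -0.12 < 0 so the relationship is negative.
|r| = 0.12, which falls in the weak range.

weak negative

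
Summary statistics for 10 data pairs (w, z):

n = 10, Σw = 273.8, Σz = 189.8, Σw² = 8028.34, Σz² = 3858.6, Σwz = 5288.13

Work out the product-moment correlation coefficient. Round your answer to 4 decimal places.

0.2477

r = (nΣwz − ΣwΣz) / √[(nΣw² − (Σw)²)(nΣz² − (Σz)²)]
Numerator: 10×5288.13 − 273.8×189.8 = 914.06
Denominator: √[(80283.4 − 74966.44)(38586 − 36024.04)] = √[5316.96 × 2561.96] = 3690.7775
r = 914.06 / 3690.7775 ≈ 0.2477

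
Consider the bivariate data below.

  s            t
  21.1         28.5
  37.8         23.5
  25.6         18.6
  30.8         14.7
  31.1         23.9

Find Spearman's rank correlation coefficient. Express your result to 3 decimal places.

Rank s: 1, 5, 2, 3, 4
Rank t: 5, 3, 2, 1, 4
d = rank(s) − rank(t): -4, 2, 0, 2, 0; Σd² = 24
ρ = 1 − 6Σd² / [n(n²−1)] = 1 − 6×24 / (5×24) = 1 − 144/120 ≈ -0.200

-0.200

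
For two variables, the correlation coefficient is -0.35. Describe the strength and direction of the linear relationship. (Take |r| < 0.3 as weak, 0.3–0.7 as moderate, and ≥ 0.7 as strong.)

r = -0.35 < 0 so the relationship is negative.
|r| = 0.35, which falls in the moderate range.

moderate negative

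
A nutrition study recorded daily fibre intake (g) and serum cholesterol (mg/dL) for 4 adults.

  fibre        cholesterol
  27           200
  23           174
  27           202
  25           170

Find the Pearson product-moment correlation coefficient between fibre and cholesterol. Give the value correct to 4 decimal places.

0.8579

n = 4, Σx = 102, Σy = 746, Σx² = 2612, Σy² = 139980, Σxy = 19106
nΣxy − ΣxΣy = 76424 − 76092 = 332
nΣx² − (Σx)² = 10448 − 10404 = 44; nΣy² − (Σy)² = 559920 − 556516 = 3404
r = 332 / √(44 × 3404) = 332 / 387.0090 ≈ 0.8579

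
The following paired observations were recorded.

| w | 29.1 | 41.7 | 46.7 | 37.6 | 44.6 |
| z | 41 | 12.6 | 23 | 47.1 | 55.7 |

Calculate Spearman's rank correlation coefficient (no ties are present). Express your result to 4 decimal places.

-0.1000

Rank w: 1, 3, 5, 2, 4
Rank z: 3, 1, 2, 4, 5
d = rank(w) − rank(z): -2, 2, 3, -2, -1; Σd² = 22
ρ = 1 − 6Σd² / [n(n²−1)] = 1 − 6×22 / (5×24) = 1 − 132/120 ≈ -0.1000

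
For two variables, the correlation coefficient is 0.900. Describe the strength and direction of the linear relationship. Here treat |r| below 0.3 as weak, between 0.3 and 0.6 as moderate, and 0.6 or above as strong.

r = 0.900 > 0 so the relationship is positive.
|r| = 0.900, which falls in the strong range.

strong positive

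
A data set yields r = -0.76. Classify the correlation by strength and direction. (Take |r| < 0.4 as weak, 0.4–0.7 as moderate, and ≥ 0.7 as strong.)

strong negative

r = -0.76 < 0 so the relationship is negative.
|r| = 0.76, which falls in the strong range.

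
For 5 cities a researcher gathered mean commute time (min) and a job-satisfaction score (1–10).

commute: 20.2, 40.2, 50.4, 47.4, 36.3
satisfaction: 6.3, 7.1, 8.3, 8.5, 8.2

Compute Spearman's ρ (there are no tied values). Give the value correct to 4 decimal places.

Rank commute: 1, 3, 5, 4, 2
Rank satisfaction: 1, 2, 4, 5, 3
d = rank(commute) − rank(satisfaction): 0, 1, 1, -1, -1; Σd² = 4
ρ = 1 − 6Σd² / [n(n²−1)] = 1 − 6×4 / (5×24) = 1 − 24/120 ≈ 0.8000

0.8000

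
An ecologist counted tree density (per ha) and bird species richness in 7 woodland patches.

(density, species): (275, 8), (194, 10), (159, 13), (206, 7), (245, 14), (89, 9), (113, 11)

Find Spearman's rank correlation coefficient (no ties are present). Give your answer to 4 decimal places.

-0.1429

Rank density: 7, 4, 3, 5, 6, 1, 2
Rank species: 2, 4, 6, 1, 7, 3, 5
d = rank(density) − rank(species): 5, 0, -3, 4, -1, -2, -3; Σd² = 64
ρ = 1 − 6Σd² / [n(n²−1)] = 1 − 6×64 / (7×48) = 1 − 384/336 ≈ -0.1429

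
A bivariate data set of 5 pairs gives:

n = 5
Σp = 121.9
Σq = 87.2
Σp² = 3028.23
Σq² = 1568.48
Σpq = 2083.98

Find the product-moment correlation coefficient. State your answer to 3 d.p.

r = (nΣpq − ΣpΣq) / √[(nΣp² − (Σp)²)(nΣq² − (Σq)²)]
Numerator: 5×2083.98 − 121.9×87.2 = -209.78
Denominator: √[(15141.15 − 14859.61)(7842.4 − 7603.84)] = √[281.54 × 238.56] = 259.1605
r = -209.78 / 259.1605 ≈ -0.809

-0.809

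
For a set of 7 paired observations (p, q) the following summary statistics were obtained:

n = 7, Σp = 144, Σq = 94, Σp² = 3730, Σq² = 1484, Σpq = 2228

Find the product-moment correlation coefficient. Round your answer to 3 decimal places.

r = (nΣpq − ΣpΣq) / √[(nΣp² − (Σp)²)(nΣq² − (Σq)²)]
Numerator: 7×2228 − 144×94 = 2060
Denominator: √[(26110 − 20736)(10388 − 8836)] = √[5374 × 1552] = 2887.9834
r = 2060 / 2887.9834 ≈ 0.713

0.713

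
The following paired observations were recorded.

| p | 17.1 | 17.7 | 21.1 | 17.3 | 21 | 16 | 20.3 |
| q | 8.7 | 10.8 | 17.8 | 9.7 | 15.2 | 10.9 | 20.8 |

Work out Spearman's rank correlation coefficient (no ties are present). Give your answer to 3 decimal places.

0.679

Rank p: 2, 4, 7, 3, 6, 1, 5
Rank q: 1, 3, 6, 2, 5, 4, 7
d = rank(p) − rank(q): 1, 1, 1, 1, 1, -3, -2; Σd² = 18
ρ = 1 − 6Σd² / [n(n²−1)] = 1 − 6×18 / (7×48) = 1 − 108/336 ≈ 0.679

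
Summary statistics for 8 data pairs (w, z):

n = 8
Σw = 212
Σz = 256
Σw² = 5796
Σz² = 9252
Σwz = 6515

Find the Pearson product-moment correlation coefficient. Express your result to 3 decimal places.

r = (nΣwz − ΣwΣz) / √[(nΣw² − (Σw)²)(nΣz² − (Σz)²)]
Numerator: 8×6515 − 212×256 = -2152
Denominator: √[(46368 − 44944)(74016 − 65536)] = √[1424 × 8480] = 3474.9849
r = -2152 / 3474.9849 ≈ -0.619

-0.619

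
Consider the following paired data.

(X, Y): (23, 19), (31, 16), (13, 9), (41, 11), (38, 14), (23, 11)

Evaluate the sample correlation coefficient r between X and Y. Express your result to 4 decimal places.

n = 6, ΣX = 169, ΣY = 80, ΣX² = 5313, ΣY² = 1136, ΣXY = 2286
nΣXY − ΣXΣY = 13716 − 13520 = 196
nΣX² − (ΣX)² = 31878 − 28561 = 3317; nΣY² − (ΣY)² = 6816 − 6400 = 416
r = 196 / √(3317 × 416) = 196 / 1174.6795 ≈ 0.1669

0.1669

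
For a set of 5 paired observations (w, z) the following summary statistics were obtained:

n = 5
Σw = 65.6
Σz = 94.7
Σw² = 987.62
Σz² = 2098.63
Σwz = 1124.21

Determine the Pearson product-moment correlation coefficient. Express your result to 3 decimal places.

r = (nΣwz − ΣwΣz) / √[(nΣw² − (Σw)²)(nΣz² − (Σz)²)]
Numerator: 5×1124.21 − 65.6×94.7 = -591.27
Denominator: √[(4938.1 − 4303.36)(10493.15 − 8968.09)] = √[634.74 × 1525.06] = 983.8783
r = -591.27 / 983.8783 ≈ -0.601

-0.601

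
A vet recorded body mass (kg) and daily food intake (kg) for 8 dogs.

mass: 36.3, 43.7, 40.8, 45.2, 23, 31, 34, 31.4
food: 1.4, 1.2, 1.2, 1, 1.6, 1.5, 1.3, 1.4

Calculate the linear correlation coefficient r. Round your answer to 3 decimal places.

n = 8, Σx = 285.4, Σy = 10.6, Σx² = 10567.02, Σy² = 14.3, Σxy = 368.88
nΣxy − ΣxΣy = 2951.04 − 3025.24 = -74.2
nΣx² − (Σx)² = 84536.16 − 81453.16 = 3083; nΣy² − (Σy)² = 114.4 − 112.36 = 2.04
r = -74.2 / √(3083 × 2.04) = -74.2 / 79.3052 ≈ -0.936

-0.936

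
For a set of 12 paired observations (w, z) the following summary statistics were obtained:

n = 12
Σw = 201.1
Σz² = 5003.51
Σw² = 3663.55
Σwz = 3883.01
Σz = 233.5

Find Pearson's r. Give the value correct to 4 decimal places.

-0.0818

r = (nΣwz − ΣwΣz) / √[(nΣw² − (Σw)²)(nΣz² − (Σz)²)]
Numerator: 12×3883.01 − 201.1×233.5 = -360.73
Denominator: √[(43962.6 − 40441.21)(60042.12 − 54522.25)] = √[3521.39 × 5519.87] = 4408.8111
r = -360.73 / 4408.8111 ≈ -0.0818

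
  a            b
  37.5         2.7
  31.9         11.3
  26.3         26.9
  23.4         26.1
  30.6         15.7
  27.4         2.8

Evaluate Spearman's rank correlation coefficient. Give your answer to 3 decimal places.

-0.771

Rank a: 6, 5, 2, 1, 4, 3
Rank b: 1, 3, 6, 5, 4, 2
d = rank(a) − rank(b): 5, 2, -4, -4, 0, 1; Σd² = 62
ρ = 1 − 6Σd² / [n(n²−1)] = 1 − 6×62 / (6×35) = 1 − 372/210 ≈ -0.771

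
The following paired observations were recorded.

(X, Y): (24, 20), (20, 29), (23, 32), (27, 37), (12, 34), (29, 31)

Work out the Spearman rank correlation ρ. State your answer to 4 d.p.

Rank X: 4, 2, 3, 5, 1, 6
Rank Y: 1, 2, 4, 6, 5, 3
d = rank(X) − rank(Y): 3, 0, -1, -1, -4, 3; Σd² = 36
ρ = 1 − 6Σd² / [n(n²−1)] = 1 − 6×36 / (6×35) = 1 − 216/210 ≈ -0.0286

-0.0286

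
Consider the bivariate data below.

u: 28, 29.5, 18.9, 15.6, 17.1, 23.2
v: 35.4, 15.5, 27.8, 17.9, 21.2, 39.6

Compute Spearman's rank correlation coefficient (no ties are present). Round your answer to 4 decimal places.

Rank u: 5, 6, 3, 1, 2, 4
Rank v: 5, 1, 4, 2, 3, 6
d = rank(u) − rank(v): 0, 5, -1, -1, -1, -2; Σd² = 32
ρ = 1 − 6Σd² / [n(n²−1)] = 1 − 6×32 / (6×35) = 1 − 192/210 ≈ 0.0857

0.0857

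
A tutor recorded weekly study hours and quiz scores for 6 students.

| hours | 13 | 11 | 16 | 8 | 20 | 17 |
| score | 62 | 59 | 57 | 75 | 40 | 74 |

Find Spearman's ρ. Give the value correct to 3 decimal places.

Rank hours: 3, 2, 4, 1, 6, 5
Rank score: 4, 3, 2, 6, 1, 5
d = rank(hours) − rank(score): -1, -1, 2, -5, 5, 0; Σd² = 56
ρ = 1 − 6Σd² / [n(n²−1)] = 1 − 6×56 / (6×35) = 1 − 336/210 ≈ -0.600

-0.600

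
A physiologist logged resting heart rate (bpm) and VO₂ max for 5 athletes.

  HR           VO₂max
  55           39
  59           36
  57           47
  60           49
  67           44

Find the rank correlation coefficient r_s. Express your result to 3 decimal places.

Rank HR: 1, 3, 2, 4, 5
Rank VO₂max: 2, 1, 4, 5, 3
d = rank(HR) − rank(VO₂max): -1, 2, -2, -1, 2; Σd² = 14
ρ = 1 − 6Σd² / [n(n²−1)] = 1 − 6×14 / (5×24) = 1 − 84/120 ≈ 0.300

0.300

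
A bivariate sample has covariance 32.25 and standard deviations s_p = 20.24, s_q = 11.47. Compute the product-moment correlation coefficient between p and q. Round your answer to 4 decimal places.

r = Cov(p,q) / (s_p · s_q) = 32.25 / (20.24 × 11.47)
  = 32.25 / 232.1528 ≈ 0.1389

0.1389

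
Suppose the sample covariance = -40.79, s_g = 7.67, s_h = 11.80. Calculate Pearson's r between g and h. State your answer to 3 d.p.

-0.451

r = Cov(g,h) / (s_g · s_h) = -40.79 / (7.67 × 11.80)
  = -40.79 / 90.5060 ≈ -0.451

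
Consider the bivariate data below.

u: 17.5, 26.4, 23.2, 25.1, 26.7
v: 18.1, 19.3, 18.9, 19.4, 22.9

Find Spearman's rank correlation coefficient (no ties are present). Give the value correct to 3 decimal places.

0.900

Rank u: 1, 4, 2, 3, 5
Rank v: 1, 3, 2, 4, 5
d = rank(u) − rank(v): 0, 1, 0, -1, 0; Σd² = 2
ρ = 1 − 6Σd² / [n(n²−1)] = 1 − 6×2 / (5×24) = 1 − 12/120 ≈ 0.900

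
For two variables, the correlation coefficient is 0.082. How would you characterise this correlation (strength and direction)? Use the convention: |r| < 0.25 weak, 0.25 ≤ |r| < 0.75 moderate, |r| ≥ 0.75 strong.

weak positive

r = 0.082 > 0 so the relationship is positive.
|r| = 0.082, which falls in the weak range.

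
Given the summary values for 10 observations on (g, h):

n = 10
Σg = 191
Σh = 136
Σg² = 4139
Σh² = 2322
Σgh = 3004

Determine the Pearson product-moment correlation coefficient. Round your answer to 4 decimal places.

r = (nΣgh − ΣgΣh) / √[(nΣg² − (Σg)²)(nΣh² − (Σh)²)]
Numerator: 10×3004 − 191×136 = 4064
Denominator: √[(41390 − 36481)(23220 − 18496)] = √[4909 × 4724] = 4815.6117
r = 4064 / 4815.6117 ≈ 0.8439

0.8439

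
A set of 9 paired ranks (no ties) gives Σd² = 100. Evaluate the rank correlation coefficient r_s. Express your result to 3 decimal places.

ρ = 1 − 6Σd² / [n(n²−1)] = 1 − 6×100 / (9×80)
  = 1 − 600/720 = 1 − 0.8333 ≈ 0.167

0.167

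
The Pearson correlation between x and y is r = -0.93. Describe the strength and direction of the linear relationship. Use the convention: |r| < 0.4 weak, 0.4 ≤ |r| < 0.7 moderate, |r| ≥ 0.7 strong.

strong negative

r = -0.93 < 0 so the relationship is negative.
|r| = 0.93, which falls in the strong range.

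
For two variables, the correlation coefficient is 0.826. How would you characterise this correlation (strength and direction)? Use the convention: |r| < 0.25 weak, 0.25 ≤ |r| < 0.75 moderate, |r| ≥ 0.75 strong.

strong positive

r = 0.826 > 0 so the relationship is positive.
|r| = 0.826, which falls in the strong range.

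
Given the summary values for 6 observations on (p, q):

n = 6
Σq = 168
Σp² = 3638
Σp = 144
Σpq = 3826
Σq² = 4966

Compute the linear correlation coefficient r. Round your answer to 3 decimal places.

-0.943

r = (nΣpq − ΣpΣq) / √[(nΣp² − (Σp)²)(nΣq² − (Σq)²)]
Numerator: 6×3826 − 144×168 = -1236
Denominator: √[(21828 − 20736)(29796 − 28224)] = √[1092 × 1572] = 1310.2000
r = -1236 / 1310.2000 ≈ -0.943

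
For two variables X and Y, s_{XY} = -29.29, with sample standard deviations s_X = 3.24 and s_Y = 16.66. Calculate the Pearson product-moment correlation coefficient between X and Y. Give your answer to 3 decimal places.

r = Cov(X,Y) / (s_X · s_Y) = -29.29 / (3.24 × 16.66)
  = -29.29 / 53.9784 ≈ -0.543

-0.543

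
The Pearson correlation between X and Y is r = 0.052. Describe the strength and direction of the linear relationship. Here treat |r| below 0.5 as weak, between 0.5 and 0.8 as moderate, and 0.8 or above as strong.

r = 0.052 > 0 so the relationship is positive.
|r| = 0.052, which falls in the weak range.

weak positive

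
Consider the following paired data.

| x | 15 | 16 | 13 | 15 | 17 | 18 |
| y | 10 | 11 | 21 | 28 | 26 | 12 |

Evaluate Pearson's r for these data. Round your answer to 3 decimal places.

n = 6, Σx = 94, Σy = 108, Σx² = 1488, Σy² = 2266, Σxy = 1677
nΣxy − ΣxΣy = 10062 − 10152 = -90
nΣx² − (Σx)² = 8928 − 8836 = 92; nΣy² − (Σy)² = 13596 − 11664 = 1932
r = -90 / √(92 × 1932) = -90 / 421.5970 ≈ -0.213

-0.213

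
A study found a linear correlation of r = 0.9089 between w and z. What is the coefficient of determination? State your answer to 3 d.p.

r² = (0.9089)² = 0.826

0.826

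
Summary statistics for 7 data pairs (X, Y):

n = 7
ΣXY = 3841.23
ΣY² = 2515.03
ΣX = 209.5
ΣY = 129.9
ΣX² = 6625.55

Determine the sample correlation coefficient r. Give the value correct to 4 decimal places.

r = (nΣXY − ΣXΣY) / √[(nΣX² − (ΣX)²)(nΣY² − (ΣY)²)]
Numerator: 7×3841.23 − 209.5×129.9 = -325.44
Denominator: √[(46378.85 − 43890.25)(17605.21 − 16874.01)] = √[2488.6 × 731.2] = 1348.9493
r = -325.44 / 1348.9493 ≈ -0.2413

-0.2413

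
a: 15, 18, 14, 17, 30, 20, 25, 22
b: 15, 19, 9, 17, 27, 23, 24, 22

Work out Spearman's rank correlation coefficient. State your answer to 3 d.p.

Rank a: 2, 4, 1, 3, 8, 5, 7, 6
Rank b: 2, 4, 1, 3, 8, 6, 7, 5
d = rank(a) − rank(b): 0, 0, 0, 0, 0, -1, 0, 1; Σd² = 2
ρ = 1 − 6Σd² / [n(n²−1)] = 1 − 6×2 / (8×63) = 1 − 12/504 ≈ 0.976

0.976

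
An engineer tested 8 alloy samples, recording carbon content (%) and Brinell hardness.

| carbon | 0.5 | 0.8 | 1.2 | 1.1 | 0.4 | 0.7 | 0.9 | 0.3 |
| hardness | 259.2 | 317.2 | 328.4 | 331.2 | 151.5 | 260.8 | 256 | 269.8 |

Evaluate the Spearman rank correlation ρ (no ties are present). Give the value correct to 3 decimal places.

Rank carbon: 3, 5, 8, 7, 2, 4, 6, 1
Rank hardness: 3, 6, 7, 8, 1, 4, 2, 5
d = rank(carbon) − rank(hardness): 0, -1, 1, -1, 1, 0, 4, -4; Σd² = 36
ρ = 1 − 6Σd² / [n(n²−1)] = 1 − 6×36 / (8×63) = 1 − 216/504 ≈ 0.571

0.571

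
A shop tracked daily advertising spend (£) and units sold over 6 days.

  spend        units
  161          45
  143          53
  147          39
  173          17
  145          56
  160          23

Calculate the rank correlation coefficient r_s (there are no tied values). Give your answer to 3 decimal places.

Rank spend: 5, 1, 3, 6, 2, 4
Rank units: 4, 5, 3, 1, 6, 2
d = rank(spend) − rank(units): 1, -4, 0, 5, -4, 2; Σd² = 62
ρ = 1 − 6Σd² / [n(n²−1)] = 1 − 6×62 / (6×35) = 1 − 372/210 ≈ -0.771

-0.771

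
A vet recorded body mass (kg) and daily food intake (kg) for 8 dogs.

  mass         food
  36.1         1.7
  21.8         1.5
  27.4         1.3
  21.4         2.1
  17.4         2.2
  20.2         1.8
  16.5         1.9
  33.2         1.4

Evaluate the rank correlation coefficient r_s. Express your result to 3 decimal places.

-0.714

Rank mass: 8, 5, 6, 4, 2, 3, 1, 7
Rank food: 4, 3, 1, 7, 8, 5, 6, 2
d = rank(mass) − rank(food): 4, 2, 5, -3, -6, -2, -5, 5; Σd² = 144
ρ = 1 − 6Σd² / [n(n²−1)] = 1 − 6×144 / (8×63) = 1 − 864/504 ≈ -0.714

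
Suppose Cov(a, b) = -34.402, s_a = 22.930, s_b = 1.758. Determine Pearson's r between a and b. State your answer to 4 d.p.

-0.8534

r = Cov(a,b) / (s_a · s_b) = -34.402 / (22.930 × 1.758)
  = -34.402 / 40.3109 ≈ -0.8534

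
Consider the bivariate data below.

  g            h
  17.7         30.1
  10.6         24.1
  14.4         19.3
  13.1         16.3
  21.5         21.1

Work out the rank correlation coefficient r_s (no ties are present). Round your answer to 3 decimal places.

Rank g: 4, 1, 3, 2, 5
Rank h: 5, 4, 2, 1, 3
d = rank(g) − rank(h): -1, -3, 1, 1, 2; Σd² = 16
ρ = 1 − 6Σd² / [n(n²−1)] = 1 − 6×16 / (5×24) = 1 − 96/120 ≈ 0.200

0.200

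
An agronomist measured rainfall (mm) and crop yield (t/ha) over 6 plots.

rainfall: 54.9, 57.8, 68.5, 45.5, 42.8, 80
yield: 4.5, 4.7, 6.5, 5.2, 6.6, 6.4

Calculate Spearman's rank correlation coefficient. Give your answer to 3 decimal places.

-0.086

Rank rainfall: 3, 4, 5, 2, 1, 6
Rank yield: 1, 2, 5, 3, 6, 4
d = rank(rainfall) − rank(yield): 2, 2, 0, -1, -5, 2; Σd² = 38
ρ = 1 − 6Σd² / [n(n²−1)] = 1 − 6×38 / (6×35) = 1 − 228/210 ≈ -0.086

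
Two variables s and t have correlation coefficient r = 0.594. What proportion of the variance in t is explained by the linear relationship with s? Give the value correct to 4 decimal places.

r² = (0.594)² = 0.3528

0.3528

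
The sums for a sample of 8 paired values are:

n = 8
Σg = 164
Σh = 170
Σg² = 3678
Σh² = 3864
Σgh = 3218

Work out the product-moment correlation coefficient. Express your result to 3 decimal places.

r = (nΣgh − ΣgΣh) / √[(nΣg² − (Σg)²)(nΣh² − (Σh)²)]
Numerator: 8×3218 − 164×170 = -2136
Denominator: √[(29424 − 26896)(30912 − 28900)] = √[2528 × 2012] = 2255.2907
r = -2136 / 2255.2907 ≈ -0.947

-0.947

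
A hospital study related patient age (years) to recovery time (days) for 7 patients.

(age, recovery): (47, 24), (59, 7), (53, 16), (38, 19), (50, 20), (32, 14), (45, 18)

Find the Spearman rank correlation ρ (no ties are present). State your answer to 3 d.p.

-0.179

Rank age: 4, 7, 6, 2, 5, 1, 3
Rank recovery: 7, 1, 3, 5, 6, 2, 4
d = rank(age) − rank(recovery): -3, 6, 3, -3, -1, -1, -1; Σd² = 66
ρ = 1 − 6Σd² / [n(n²−1)] = 1 − 6×66 / (7×48) = 1 − 396/336 ≈ -0.179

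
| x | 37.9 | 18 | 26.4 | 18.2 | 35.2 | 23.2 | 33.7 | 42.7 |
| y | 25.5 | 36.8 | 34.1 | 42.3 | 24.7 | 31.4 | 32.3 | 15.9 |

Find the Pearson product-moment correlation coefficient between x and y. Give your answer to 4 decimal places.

-0.9086

n = 8, Σx = 235.3, Σy = 243, Σx² = 7524.87, Σy² = 7848.74, Σxy = 6664.31
nΣxy − ΣxΣy = 53314.48 − 57177.9 = -3863.42
nΣx² − (Σx)² = 60198.96 − 55366.09 = 4832.87; nΣy² − (Σy)² = 62789.92 − 59049 = 3740.92
r = -3863.42 / √(4832.87 × 3740.92) = -3863.42 / 4251.9854 ≈ -0.9086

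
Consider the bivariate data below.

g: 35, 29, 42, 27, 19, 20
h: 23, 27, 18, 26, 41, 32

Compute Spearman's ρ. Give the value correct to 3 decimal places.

Rank g: 5, 4, 6, 3, 1, 2
Rank h: 2, 4, 1, 3, 6, 5
d = rank(g) − rank(h): 3, 0, 5, 0, -5, -3; Σd² = 68
ρ = 1 − 6Σd² / [n(n²−1)] = 1 − 6×68 / (6×35) = 1 − 408/210 ≈ -0.943

-0.943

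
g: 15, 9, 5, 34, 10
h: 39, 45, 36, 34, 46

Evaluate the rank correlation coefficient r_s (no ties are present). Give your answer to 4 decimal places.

-0.3000

Rank g: 4, 2, 1, 5, 3
Rank h: 3, 4, 2, 1, 5
d = rank(g) − rank(h): 1, -2, -1, 4, -2; Σd² = 26
ρ = 1 − 6Σd² / [n(n²−1)] = 1 − 6×26 / (5×24) = 1 − 156/120 ≈ -0.3000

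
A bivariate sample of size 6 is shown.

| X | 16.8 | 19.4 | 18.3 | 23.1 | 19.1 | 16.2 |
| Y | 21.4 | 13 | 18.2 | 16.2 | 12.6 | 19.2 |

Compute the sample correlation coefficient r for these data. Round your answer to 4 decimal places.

n = 6, ΣX = 112.9, ΣY = 100.6, ΣX² = 2154.35, ΣY² = 1748.04, ΣXY = 1870.7
nΣXY − ΣXΣY = 11224.2 − 11357.74 = -133.54
nΣX² − (ΣX)² = 12926.1 − 12746.41 = 179.69; nΣY² − (ΣY)² = 10488.24 − 10120.36 = 367.88
r = -133.54 / √(179.69 × 367.88) = -133.54 / 257.1077 ≈ -0.5194

-0.5194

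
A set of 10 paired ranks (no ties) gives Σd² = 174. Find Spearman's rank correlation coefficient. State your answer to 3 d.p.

ρ = 1 − 6Σd² / [n(n²−1)] = 1 − 6×174 / (10×99)
  = 1 − 1044/990 = 1 − 1.0545 ≈ -0.055

-0.055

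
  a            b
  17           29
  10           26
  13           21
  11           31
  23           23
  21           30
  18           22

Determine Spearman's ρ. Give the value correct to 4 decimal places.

-0.1429

Rank a: 4, 1, 3, 2, 7, 6, 5
Rank b: 5, 4, 1, 7, 3, 6, 2
d = rank(a) − rank(b): -1, -3, 2, -5, 4, 0, 3; Σd² = 64
ρ = 1 − 6Σd² / [n(n²−1)] = 1 − 6×64 / (7×48) = 1 − 384/336 ≈ -0.1429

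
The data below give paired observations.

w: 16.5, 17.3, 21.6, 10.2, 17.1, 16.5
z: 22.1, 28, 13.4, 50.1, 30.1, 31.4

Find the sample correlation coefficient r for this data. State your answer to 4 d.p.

n = 6, Σw = 99.2, Σz = 175.1, Σw² = 1706.8, Σz² = 5853.95, Σwz = 2682.32
nΣwz − ΣwΣz = 16093.92 − 17369.92 = -1276
nΣw² − (Σw)² = 10240.8 − 9840.64 = 400.16; nΣz² − (Σz)² = 35123.7 − 30660.01 = 4463.69
r = -1276 / √(400.16 × 4463.69) = -1276 / 1336.4843 ≈ -0.9547

-0.9547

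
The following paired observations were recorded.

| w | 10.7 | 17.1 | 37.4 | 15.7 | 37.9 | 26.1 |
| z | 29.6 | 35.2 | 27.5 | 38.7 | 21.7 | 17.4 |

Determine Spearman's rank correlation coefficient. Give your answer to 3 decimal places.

-0.657

Rank w: 1, 3, 5, 2, 6, 4
Rank z: 4, 5, 3, 6, 2, 1
d = rank(w) − rank(z): -3, -2, 2, -4, 4, 3; Σd² = 58
ρ = 1 − 6Σd² / [n(n²−1)] = 1 − 6×58 / (6×35) = 1 − 348/210 ≈ -0.657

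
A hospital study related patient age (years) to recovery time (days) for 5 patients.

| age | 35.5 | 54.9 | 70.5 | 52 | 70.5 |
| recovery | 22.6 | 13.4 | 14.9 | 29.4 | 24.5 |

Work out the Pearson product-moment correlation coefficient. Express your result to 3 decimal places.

n = 5, Σx = 283.4, Σy = 104.8, Σx² = 16918.76, Σy² = 2376.94, Σxy = 5844.46
nΣxy − ΣxΣy = 29222.3 − 29700.32 = -478.02
nΣx² − (Σx)² = 84593.8 − 80315.56 = 4278.24; nΣy² − (Σy)² = 11884.7 − 10983.04 = 901.66
r = -478.02 / √(4278.24 × 901.66) = -478.02 / 1964.0565 ≈ -0.243

-0.243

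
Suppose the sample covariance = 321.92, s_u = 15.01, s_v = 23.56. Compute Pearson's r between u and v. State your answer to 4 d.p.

r = Cov(u,v) / (s_u · s_v) = 321.92 / (15.01 × 23.56)
  = 321.92 / 353.6356 ≈ 0.9103

0.9103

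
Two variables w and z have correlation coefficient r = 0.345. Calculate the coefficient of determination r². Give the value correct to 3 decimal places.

0.119

r² = (0.345)² = 0.119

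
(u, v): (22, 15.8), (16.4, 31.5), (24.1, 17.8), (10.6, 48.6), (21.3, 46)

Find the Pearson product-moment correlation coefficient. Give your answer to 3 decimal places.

n = 5, Σu = 94.4, Σv = 159.7, Σu² = 1899.82, Σv² = 6036.69, Σuv = 2788.14
nΣuv − ΣuΣv = 13940.7 − 15075.68 = -1134.98
nΣu² − (Σu)² = 9499.1 − 8911.36 = 587.74; nΣv² − (Σv)² = 30183.45 − 25504.09 = 4679.36
r = -1134.98 / √(587.74 × 4679.36) = -1134.98 / 1658.3869 ≈ -0.684

-0.684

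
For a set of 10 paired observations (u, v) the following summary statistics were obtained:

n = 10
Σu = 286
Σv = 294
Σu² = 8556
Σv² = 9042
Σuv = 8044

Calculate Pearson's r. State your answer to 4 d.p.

r = (nΣuv − ΣuΣv) / √[(nΣu² − (Σu)²)(nΣv² − (Σv)²)]
Numerator: 10×8044 − 286×294 = -3644
Denominator: √[(85560 − 81796)(90420 − 86436)] = √[3764 × 3984] = 3872.4380
r = -3644 / 3872.4380 ≈ -0.9410

-0.9410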